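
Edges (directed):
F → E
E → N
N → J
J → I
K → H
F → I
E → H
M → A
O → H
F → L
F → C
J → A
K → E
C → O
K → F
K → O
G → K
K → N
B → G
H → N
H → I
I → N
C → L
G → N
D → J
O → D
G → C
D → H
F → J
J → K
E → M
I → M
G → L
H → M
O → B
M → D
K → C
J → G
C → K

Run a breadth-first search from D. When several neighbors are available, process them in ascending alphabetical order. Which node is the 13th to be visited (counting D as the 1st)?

Visit D; enqueue H, J → queue [H, J]
Visit H; enqueue I, M, N → queue [J, I, M, N]
Visit J; enqueue A, G, K → queue [I, M, N, A, G, K]
Visit I → queue [M, N, A, G, K]
Visit M → queue [N, A, G, K]
Visit N → queue [A, G, K]
Visit A → queue [G, K]
Visit G; enqueue C, L → queue [K, C, L]
Visit K; enqueue E, F, O → queue [C, L, E, F, O]
Visit C → queue [L, E, F, O]
Visit L → queue [E, F, O]
Visit E → queue [F, O]
Visit F → queue [O]
Visit O; enqueue B → queue [B]
Visit B → queue []

Visit order: D, H, J, I, M, N, A, G, K, C, L, E, F, O, B

F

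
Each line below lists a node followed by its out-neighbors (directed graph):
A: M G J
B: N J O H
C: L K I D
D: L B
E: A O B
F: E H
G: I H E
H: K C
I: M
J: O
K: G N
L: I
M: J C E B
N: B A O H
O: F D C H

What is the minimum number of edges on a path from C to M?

Level 0: C
Level 1: D, I, K, L
Level 2: B, G, M, N
Level 3: A, E, H, J, O
Level 4: F
M first appears at level 2.

2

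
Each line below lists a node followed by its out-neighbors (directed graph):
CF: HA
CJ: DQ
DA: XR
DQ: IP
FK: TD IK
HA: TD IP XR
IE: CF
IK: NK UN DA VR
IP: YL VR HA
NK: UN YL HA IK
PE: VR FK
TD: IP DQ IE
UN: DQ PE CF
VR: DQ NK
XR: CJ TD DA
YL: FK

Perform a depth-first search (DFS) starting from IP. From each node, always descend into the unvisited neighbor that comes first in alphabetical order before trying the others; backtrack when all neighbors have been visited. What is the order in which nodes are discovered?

IP, HA, TD, DQ, IE, CF, XR, CJ, DA, VR, NK, IK, UN, PE, FK, YL

Visit IP
IP → HA
HA → TD
TD → DQ
TD → IE
IE → CF
HA → XR
XR → CJ
XR → DA
IP → VR
VR → NK
NK → IK
IK → UN
UN → PE
PE → FK
NK → YL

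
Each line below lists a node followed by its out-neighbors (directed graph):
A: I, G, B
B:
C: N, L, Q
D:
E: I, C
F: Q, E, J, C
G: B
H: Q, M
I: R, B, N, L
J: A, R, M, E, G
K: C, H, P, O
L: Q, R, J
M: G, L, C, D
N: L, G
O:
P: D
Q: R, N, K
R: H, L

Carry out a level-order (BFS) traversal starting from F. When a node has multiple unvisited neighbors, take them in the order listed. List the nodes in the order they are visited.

F, Q, E, J, C, R, N, K, I, A, M, G, L, H, P, O, B, D

Visit F; enqueue Q, E, J, C → queue [Q, E, J, C]
Visit Q; enqueue R, N, K → queue [E, J, C, R, N, K]
Visit E; enqueue I → queue [J, C, R, N, K, I]
Visit J; enqueue A, M, G → queue [C, R, N, K, I, A, M, G]
Visit C; enqueue L → queue [R, N, K, I, A, M, G, L]
Visit R; enqueue H → queue [N, K, I, A, M, G, L, H]
Visit N → queue [K, I, A, M, G, L, H]
Visit K; enqueue P, O → queue [I, A, M, G, L, H, P, O]
Visit I; enqueue B → queue [A, M, G, L, H, P, O, B]
Visit A → queue [M, G, L, H, P, O, B]
Visit M; enqueue D → queue [G, L, H, P, O, B, D]
Visit G → queue [L, H, P, O, B, D]
Visit L → queue [H, P, O, B, D]
Visit H → queue [P, O, B, D]
Visit P → queue [O, B, D]
Visit O → queue [B, D]
Visit B → queue [D]
Visit D → queue []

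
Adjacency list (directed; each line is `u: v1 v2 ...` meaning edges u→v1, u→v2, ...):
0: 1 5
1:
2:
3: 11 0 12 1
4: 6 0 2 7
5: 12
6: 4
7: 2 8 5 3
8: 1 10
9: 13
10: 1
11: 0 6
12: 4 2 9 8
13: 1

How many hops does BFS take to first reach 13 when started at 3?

3

Level 0: 3
Level 1: 0, 1, 11, 12
Level 2: 2, 4, 5, 6, 8, 9
Level 3: 7, 10, 13
13 first appears at level 3.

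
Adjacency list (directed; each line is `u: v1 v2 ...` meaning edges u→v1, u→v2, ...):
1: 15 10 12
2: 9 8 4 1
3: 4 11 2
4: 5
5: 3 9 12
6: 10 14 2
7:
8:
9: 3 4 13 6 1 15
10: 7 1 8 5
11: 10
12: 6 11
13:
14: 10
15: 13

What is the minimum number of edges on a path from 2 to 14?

Level 0: 2
Level 1: 1, 4, 8, 9
Level 2: 3, 5, 6, 10, 12, 13, 15
Level 3: 7, 11, 14
14 first appears at level 3.

3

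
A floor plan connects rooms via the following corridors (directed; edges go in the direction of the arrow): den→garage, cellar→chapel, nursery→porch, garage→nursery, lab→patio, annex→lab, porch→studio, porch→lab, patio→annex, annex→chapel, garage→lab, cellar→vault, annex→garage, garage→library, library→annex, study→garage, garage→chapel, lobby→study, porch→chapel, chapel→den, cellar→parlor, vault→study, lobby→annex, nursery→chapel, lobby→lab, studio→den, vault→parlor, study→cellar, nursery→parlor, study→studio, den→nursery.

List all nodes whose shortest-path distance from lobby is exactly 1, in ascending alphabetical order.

annex, lab, study

Level 0: lobby
Level 1: annex, lab, study
Level 2: cellar, chapel, garage, patio, studio
Level 3: den, library, nursery, parlor, vault
Level 4: porch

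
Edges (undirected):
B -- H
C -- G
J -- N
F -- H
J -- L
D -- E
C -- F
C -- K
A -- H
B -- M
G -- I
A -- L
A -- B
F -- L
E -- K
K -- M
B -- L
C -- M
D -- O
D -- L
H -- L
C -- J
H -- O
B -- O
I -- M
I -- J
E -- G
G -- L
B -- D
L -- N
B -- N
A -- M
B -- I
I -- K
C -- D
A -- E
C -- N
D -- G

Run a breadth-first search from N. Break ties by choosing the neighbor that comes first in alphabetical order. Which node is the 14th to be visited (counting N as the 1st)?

Visit N; enqueue B, C, J, L → queue [B, C, J, L]
Visit B; enqueue A, D, H, I, M, O → queue [C, J, L, A, D, H, I, M, O]
Visit C; enqueue F, G, K → queue [J, L, A, D, H, I, M, O, F, G, K]
Visit J → queue [L, A, D, H, I, M, O, F, G, K]
Visit L → queue [A, D, H, I, M, O, F, G, K]
Visit A; enqueue E → queue [D, H, I, M, O, F, G, K, E]
Visit D → queue [H, I, M, O, F, G, K, E]
Visit H → queue [I, M, O, F, G, K, E]
Visit I → queue [M, O, F, G, K, E]
Visit M → queue [O, F, G, K, E]
Visit O → queue [F, G, K, E]
Visit F → queue [G, K, E]
Visit G → queue [K, E]
Visit K → queue [E]
Visit E → queue []

Visit order: N, B, C, J, L, A, D, H, I, M, O, F, G, K, E

K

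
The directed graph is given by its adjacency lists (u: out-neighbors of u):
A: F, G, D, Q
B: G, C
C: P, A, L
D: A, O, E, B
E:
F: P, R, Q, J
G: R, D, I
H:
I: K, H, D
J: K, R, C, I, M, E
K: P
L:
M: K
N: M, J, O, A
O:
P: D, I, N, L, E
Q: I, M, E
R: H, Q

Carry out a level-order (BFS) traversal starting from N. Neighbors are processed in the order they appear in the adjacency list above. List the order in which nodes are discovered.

N, M, J, O, A, K, R, C, I, E, F, G, D, Q, P, H, L, B

Visit N; enqueue M, J, O, A → queue [M, J, O, A]
Visit M; enqueue K → queue [J, O, A, K]
Visit J; enqueue R, C, I, E → queue [O, A, K, R, C, I, E]
Visit O → queue [A, K, R, C, I, E]
Visit A; enqueue F, G, D, Q → queue [K, R, C, I, E, F, G, D, Q]
Visit K; enqueue P → queue [R, C, I, E, F, G, D, Q, P]
Visit R; enqueue H → queue [C, I, E, F, G, D, Q, P, H]
Visit C; enqueue L → queue [I, E, F, G, D, Q, P, H, L]
Visit I → queue [E, F, G, D, Q, P, H, L]
Visit E → queue [F, G, D, Q, P, H, L]
Visit F → queue [G, D, Q, P, H, L]
Visit G → queue [D, Q, P, H, L]
Visit D; enqueue B → queue [Q, P, H, L, B]
Visit Q → queue [P, H, L, B]
Visit P → queue [H, L, B]
Visit H → queue [L, B]
Visit L → queue [B]
Visit B → queue []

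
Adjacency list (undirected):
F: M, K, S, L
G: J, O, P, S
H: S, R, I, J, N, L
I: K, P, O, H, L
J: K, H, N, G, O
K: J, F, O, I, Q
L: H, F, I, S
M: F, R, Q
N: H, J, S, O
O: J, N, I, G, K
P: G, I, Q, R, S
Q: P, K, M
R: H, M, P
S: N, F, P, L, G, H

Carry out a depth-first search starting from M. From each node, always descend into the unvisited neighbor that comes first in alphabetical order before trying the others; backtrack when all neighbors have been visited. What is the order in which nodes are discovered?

M F K I H J G O N S L P Q R

Visit M
M → F
F → K
K → I
I → H
H → J
J → G
G → O
O → N
N → S
S → L
S → P
P → Q
P → R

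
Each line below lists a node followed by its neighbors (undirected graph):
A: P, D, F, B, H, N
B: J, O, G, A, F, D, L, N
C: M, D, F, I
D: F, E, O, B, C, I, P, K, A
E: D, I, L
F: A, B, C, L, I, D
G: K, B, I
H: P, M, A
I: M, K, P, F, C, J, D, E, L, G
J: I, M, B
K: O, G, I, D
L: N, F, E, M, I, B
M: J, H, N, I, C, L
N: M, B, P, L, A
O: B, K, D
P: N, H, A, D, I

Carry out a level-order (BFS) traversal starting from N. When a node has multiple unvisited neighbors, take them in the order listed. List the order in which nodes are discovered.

N -> M -> B -> P -> L -> A -> J -> H -> I -> C -> O -> G -> F -> D -> E -> K

Visit N; enqueue M, B, P, L, A → queue [M, B, P, L, A]
Visit M; enqueue J, H, I, C → queue [B, P, L, A, J, H, I, C]
Visit B; enqueue O, G, F, D → queue [P, L, A, J, H, I, C, O, G, F, D]
Visit P → queue [L, A, J, H, I, C, O, G, F, D]
Visit L; enqueue E → queue [A, J, H, I, C, O, G, F, D, E]
Visit A → queue [J, H, I, C, O, G, F, D, E]
Visit J → queue [H, I, C, O, G, F, D, E]
Visit H → queue [I, C, O, G, F, D, E]
Visit I; enqueue K → queue [C, O, G, F, D, E, K]
Visit C → queue [O, G, F, D, E, K]
Visit O → queue [G, F, D, E, K]
Visit G → queue [F, D, E, K]
Visit F → queue [D, E, K]
Visit D → queue [E, K]
Visit E → queue [K]
Visit K → queue []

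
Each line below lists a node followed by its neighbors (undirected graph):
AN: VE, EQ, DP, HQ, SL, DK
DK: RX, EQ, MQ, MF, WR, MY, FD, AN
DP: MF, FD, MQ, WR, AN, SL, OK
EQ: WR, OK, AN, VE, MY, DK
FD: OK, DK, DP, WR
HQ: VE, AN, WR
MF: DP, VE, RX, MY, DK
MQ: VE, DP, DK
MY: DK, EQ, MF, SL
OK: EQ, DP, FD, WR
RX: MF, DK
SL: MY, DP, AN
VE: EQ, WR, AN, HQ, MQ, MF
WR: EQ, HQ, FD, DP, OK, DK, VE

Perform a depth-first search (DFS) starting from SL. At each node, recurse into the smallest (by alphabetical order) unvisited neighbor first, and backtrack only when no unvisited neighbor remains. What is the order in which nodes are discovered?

Visit SL
SL → AN
AN → DK
DK → EQ
EQ → MY
MY → MF
MF → DP
DP → FD
FD → OK
OK → WR
WR → HQ
HQ → VE
VE → MQ
MF → RX

SL → AN → DK → EQ → MY → MF → DP → FD → OK → WR → HQ → VE → MQ → RX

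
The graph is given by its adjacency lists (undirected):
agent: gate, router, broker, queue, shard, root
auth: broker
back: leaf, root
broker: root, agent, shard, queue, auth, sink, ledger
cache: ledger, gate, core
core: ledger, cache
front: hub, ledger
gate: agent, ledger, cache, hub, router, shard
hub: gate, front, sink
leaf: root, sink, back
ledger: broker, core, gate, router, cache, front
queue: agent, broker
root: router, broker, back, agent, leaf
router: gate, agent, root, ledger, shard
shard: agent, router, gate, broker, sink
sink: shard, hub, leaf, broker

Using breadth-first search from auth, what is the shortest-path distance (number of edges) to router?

Level 0: auth
Level 1: broker
Level 2: agent, ledger, queue, root, shard, sink
Level 3: back, cache, core, front, gate, hub, leaf, router
router first appears at level 3.

3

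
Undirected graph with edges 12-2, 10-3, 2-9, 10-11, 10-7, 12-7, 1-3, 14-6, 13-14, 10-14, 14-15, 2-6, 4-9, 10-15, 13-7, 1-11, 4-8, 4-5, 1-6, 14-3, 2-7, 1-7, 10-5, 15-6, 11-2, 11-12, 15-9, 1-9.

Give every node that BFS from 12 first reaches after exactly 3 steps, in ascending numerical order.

Level 0: 12
Level 1: 2, 7, 11
Level 2: 1, 6, 9, 10, 13
Level 3: 3, 4, 5, 14, 15
Level 4: 8

3, 4, 5, 14, 15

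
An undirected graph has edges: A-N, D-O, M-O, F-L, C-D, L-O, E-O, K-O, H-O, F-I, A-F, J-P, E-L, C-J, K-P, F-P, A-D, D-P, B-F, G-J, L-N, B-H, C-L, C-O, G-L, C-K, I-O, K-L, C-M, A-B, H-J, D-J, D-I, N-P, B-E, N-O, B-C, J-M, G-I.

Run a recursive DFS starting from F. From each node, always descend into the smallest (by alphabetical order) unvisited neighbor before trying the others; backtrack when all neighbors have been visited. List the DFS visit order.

F A B C D I G J H O E L K P N M

Visit F
F → A
A → B
B → C
C → D
D → I
I → G
G → J
J → H
H → O
O → E
E → L
L → K
K → P
P → N
O → M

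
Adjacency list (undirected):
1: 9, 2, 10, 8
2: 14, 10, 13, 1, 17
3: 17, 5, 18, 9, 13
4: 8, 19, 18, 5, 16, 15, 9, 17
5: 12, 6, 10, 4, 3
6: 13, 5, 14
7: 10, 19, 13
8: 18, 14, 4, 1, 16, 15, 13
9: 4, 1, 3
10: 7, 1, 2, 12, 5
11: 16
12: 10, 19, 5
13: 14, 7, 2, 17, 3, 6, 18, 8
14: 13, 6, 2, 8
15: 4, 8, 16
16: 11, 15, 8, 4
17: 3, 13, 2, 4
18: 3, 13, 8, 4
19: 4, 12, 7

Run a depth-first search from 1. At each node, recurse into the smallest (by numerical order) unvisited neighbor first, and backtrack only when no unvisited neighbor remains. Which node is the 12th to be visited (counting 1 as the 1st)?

7

Visit 1
1 → 2
2 → 10
10 → 5
5 → 3
3 → 9
9 → 4
4 → 8
8 → 13
13 → 6
6 → 14
13 → 7
7 → 19
19 → 12
13 → 17
13 → 18
8 → 15
15 → 16
16 → 11

Visit order: 1, 2, 10, 5, 3, 9, 4, 8, 13, 6, 14, 7, 19, 12, 17, 18, 15, 16, 11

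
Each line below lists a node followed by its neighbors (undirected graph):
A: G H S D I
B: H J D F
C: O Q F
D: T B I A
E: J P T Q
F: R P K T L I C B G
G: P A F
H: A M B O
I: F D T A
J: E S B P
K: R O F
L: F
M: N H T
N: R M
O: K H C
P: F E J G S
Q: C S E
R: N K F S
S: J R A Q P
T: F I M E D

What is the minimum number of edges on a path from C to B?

2

Level 0: C
Level 1: F, O, Q
Level 2: B, E, G, H, I, K, L, P, R, S, T
Level 3: A, D, J, M, N
B first appears at level 2.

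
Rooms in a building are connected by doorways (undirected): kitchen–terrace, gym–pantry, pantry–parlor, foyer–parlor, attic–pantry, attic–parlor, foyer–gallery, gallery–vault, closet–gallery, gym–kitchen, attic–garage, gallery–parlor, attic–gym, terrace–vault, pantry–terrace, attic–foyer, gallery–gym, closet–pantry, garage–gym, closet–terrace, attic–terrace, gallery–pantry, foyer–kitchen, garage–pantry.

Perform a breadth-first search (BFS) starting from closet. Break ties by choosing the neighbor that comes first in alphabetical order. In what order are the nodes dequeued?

closet gallery pantry terrace foyer gym parlor vault attic garage kitchen

Visit closet; enqueue gallery, pantry, terrace → queue [gallery, pantry, terrace]
Visit gallery; enqueue foyer, gym, parlor, vault → queue [pantry, terrace, foyer, gym, parlor, vault]
Visit pantry; enqueue attic, garage → queue [terrace, foyer, gym, parlor, vault, attic, garage]
Visit terrace; enqueue kitchen → queue [foyer, gym, parlor, vault, attic, garage, kitchen]
Visit foyer → queue [gym, parlor, vault, attic, garage, kitchen]
Visit gym → queue [parlor, vault, attic, garage, kitchen]
Visit parlor → queue [vault, attic, garage, kitchen]
Visit vault → queue [attic, garage, kitchen]
Visit attic → queue [garage, kitchen]
Visit garage → queue [kitchen]
Visit kitchen → queue []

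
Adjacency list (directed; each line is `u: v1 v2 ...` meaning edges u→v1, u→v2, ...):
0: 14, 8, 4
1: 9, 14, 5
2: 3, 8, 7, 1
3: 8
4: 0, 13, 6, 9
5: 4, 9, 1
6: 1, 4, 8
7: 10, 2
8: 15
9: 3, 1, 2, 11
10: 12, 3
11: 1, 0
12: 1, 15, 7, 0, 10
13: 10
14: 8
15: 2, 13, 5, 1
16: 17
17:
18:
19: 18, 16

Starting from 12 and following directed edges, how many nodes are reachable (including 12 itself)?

16

BFS from 12 visits: 12, 15, 10, 7, 1, 0, 13, 5, 2, 3, 14, 9, 8, 4, 11, 6
Reachable nodes: 16 of 20 total.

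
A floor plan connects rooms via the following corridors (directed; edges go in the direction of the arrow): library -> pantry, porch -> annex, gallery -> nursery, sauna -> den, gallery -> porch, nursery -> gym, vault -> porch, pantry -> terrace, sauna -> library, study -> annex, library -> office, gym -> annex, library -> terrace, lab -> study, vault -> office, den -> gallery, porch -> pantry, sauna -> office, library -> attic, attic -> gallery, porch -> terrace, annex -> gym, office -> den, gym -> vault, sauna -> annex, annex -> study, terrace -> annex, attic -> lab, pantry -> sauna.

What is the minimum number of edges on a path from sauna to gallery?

Level 0: sauna
Level 1: annex, den, library, office
Level 2: attic, gallery, gym, pantry, study, terrace
Level 3: lab, nursery, porch, vault
gallery first appears at level 2.

2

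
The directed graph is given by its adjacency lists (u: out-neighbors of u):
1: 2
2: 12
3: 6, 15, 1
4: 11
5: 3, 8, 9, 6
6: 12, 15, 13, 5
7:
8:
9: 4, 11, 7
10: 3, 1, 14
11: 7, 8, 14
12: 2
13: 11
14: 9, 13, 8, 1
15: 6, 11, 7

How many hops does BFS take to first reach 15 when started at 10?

Level 0: 10
Level 1: 1, 3, 14
Level 2: 2, 6, 8, 9, 13, 15
Level 3: 4, 5, 7, 11, 12
15 first appears at level 2.

2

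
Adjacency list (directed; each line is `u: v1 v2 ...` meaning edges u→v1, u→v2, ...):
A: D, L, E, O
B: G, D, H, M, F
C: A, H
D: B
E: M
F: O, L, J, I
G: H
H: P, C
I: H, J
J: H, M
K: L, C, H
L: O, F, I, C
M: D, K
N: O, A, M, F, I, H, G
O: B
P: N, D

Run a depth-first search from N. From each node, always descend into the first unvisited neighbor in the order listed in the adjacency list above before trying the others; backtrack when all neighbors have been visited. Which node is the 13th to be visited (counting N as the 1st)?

M

Visit N
N → O
O → B
B → G
G → H
H → P
P → D
H → C
C → A
A → L
L → F
F → J
J → M
M → K
F → I
A → E

Visit order: N, O, B, G, H, P, D, C, A, L, F, J, M, K, I, E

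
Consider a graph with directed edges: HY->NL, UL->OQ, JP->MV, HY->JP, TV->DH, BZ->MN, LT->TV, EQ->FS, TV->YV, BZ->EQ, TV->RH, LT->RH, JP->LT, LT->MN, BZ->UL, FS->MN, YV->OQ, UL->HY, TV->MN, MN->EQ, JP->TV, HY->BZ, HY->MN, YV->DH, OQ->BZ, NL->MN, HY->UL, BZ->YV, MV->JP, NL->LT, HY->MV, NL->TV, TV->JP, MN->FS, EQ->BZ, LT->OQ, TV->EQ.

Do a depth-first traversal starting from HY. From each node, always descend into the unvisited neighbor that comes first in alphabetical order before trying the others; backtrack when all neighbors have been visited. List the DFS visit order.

HY BZ EQ FS MN UL OQ YV DH JP LT RH TV MV NL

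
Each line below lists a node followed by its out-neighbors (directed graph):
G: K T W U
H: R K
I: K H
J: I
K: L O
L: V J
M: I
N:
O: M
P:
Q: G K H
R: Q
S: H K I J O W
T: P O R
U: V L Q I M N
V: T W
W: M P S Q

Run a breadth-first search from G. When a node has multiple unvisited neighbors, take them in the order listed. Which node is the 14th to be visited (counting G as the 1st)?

Visit G; enqueue K, T, W, U → queue [K, T, W, U]
Visit K; enqueue L, O → queue [T, W, U, L, O]
Visit T; enqueue P, R → queue [W, U, L, O, P, R]
Visit W; enqueue M, S, Q → queue [U, L, O, P, R, M, S, Q]
Visit U; enqueue V, I, N → queue [L, O, P, R, M, S, Q, V, I, N]
Visit L; enqueue J → queue [O, P, R, M, S, Q, V, I, N, J]
Visit O → queue [P, R, M, S, Q, V, I, N, J]
Visit P → queue [R, M, S, Q, V, I, N, J]
Visit R → queue [M, S, Q, V, I, N, J]
Visit M → queue [S, Q, V, I, N, J]
Visit S; enqueue H → queue [Q, V, I, N, J, H]
Visit Q → queue [V, I, N, J, H]
Visit V → queue [I, N, J, H]
Visit I → queue [N, J, H]
Visit N → queue [J, H]
Visit J → queue [H]
Visit H → queue []

Visit order: G, K, T, W, U, L, O, P, R, M, S, Q, V, I, N, J, H

I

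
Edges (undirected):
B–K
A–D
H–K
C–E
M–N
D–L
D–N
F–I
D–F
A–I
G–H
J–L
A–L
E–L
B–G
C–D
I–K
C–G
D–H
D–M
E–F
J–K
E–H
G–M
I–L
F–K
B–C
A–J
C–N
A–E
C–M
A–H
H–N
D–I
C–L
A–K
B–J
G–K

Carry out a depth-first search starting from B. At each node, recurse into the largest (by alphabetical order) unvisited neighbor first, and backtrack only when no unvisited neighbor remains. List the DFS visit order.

B K J L I F E H N M G C D A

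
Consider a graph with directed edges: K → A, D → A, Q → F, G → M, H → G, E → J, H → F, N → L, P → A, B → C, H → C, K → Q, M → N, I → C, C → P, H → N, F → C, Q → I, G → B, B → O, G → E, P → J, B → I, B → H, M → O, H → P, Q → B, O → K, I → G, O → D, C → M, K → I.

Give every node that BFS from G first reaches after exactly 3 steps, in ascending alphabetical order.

D, F, K, L, P

Level 0: G
Level 1: B, E, M
Level 2: C, H, I, J, N, O
Level 3: D, F, K, L, P
Level 4: A, Q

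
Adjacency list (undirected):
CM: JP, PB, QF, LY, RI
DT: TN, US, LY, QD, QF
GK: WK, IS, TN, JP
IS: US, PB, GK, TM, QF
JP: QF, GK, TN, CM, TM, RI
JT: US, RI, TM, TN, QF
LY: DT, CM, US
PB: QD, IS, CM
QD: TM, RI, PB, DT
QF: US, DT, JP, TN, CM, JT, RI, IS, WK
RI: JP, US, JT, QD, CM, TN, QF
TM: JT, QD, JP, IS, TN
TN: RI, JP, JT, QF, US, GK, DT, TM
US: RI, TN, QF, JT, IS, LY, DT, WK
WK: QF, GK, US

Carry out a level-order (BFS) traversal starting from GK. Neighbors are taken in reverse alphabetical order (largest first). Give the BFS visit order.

Visit GK; enqueue WK, TN, JP, IS → queue [WK, TN, JP, IS]
Visit WK; enqueue US, QF → queue [TN, JP, IS, US, QF]
Visit TN; enqueue TM, RI, JT, DT → queue [JP, IS, US, QF, TM, RI, JT, DT]
Visit JP; enqueue CM → queue [IS, US, QF, TM, RI, JT, DT, CM]
Visit IS; enqueue PB → queue [US, QF, TM, RI, JT, DT, CM, PB]
Visit US; enqueue LY → queue [QF, TM, RI, JT, DT, CM, PB, LY]
Visit QF → queue [TM, RI, JT, DT, CM, PB, LY]
Visit TM; enqueue QD → queue [RI, JT, DT, CM, PB, LY, QD]
Visit RI → queue [JT, DT, CM, PB, LY, QD]
Visit JT → queue [DT, CM, PB, LY, QD]
Visit DT → queue [CM, PB, LY, QD]
Visit CM → queue [PB, LY, QD]
Visit PB → queue [LY, QD]
Visit LY → queue [QD]
Visit QD → queue []

GK, WK, TN, JP, IS, US, QF, TM, RI, JT, DT, CM, PB, LY, QD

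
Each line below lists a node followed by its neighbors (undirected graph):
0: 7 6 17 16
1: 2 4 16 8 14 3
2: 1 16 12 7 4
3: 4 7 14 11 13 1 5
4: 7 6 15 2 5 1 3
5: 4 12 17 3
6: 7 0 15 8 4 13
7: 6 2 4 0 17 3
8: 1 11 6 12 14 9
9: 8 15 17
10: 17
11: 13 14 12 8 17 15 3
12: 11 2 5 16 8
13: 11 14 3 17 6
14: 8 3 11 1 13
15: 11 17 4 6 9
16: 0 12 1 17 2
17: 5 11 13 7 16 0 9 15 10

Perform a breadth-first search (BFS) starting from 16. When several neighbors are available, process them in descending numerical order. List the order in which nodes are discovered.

Visit 16; enqueue 17, 12, 2, 1, 0 → queue [17, 12, 2, 1, 0]
Visit 17; enqueue 15, 13, 11, 10, 9, 7, 5 → queue [12, 2, 1, 0, 15, 13, 11, 10, 9, 7, 5]
Visit 12; enqueue 8 → queue [2, 1, 0, 15, 13, 11, 10, 9, 7, 5, 8]
Visit 2; enqueue 4 → queue [1, 0, 15, 13, 11, 10, 9, 7, 5, 8, 4]
Visit 1; enqueue 14, 3 → queue [0, 15, 13, 11, 10, 9, 7, 5, 8, 4, 14, 3]
Visit 0; enqueue 6 → queue [15, 13, 11, 10, 9, 7, 5, 8, 4, 14, 3, 6]
Visit 15 → queue [13, 11, 10, 9, 7, 5, 8, 4, 14, 3, 6]
Visit 13 → queue [11, 10, 9, 7, 5, 8, 4, 14, 3, 6]
Visit 11 → queue [10, 9, 7, 5, 8, 4, 14, 3, 6]
Visit 10 → queue [9, 7, 5, 8, 4, 14, 3, 6]
Visit 9 → queue [7, 5, 8, 4, 14, 3, 6]
Visit 7 → queue [5, 8, 4, 14, 3, 6]
Visit 5 → queue [8, 4, 14, 3, 6]
Visit 8 → queue [4, 14, 3, 6]
Visit 4 → queue [14, 3, 6]
Visit 14 → queue [3, 6]
Visit 3 → queue [6]
Visit 6 → queue []

16, 17, 12, 2, 1, 0, 15, 13, 11, 10, 9, 7, 5, 8, 4, 14, 3, 6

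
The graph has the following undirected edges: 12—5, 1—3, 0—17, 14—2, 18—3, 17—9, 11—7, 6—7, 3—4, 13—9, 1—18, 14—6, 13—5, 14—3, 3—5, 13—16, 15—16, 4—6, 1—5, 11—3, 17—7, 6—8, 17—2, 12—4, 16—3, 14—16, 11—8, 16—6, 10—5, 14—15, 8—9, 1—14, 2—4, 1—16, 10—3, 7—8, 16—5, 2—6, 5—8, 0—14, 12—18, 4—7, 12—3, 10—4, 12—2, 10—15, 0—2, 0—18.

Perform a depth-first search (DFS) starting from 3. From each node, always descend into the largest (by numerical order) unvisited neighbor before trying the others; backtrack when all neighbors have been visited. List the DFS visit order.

Visit 3
3 → 18
18 → 12
12 → 5
5 → 16
16 → 15
15 → 14
14 → 6
6 → 8
8 → 11
11 → 7
7 → 17
17 → 9
9 → 13
17 → 2
2 → 4
4 → 10
2 → 0
14 → 1

3 -> 18 -> 12 -> 5 -> 16 -> 15 -> 14 -> 6 -> 8 -> 11 -> 7 -> 17 -> 9 -> 13 -> 2 -> 4 -> 10 -> 0 -> 1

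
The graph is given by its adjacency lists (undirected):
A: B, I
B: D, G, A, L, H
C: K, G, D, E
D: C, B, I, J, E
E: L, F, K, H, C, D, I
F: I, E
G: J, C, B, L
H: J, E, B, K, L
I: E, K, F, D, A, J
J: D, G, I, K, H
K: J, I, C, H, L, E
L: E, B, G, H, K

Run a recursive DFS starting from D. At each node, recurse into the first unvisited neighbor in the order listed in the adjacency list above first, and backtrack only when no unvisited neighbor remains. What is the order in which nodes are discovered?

Visit D
D → C
C → K
K → J
J → G
G → B
B → A
A → I
I → E
E → L
L → H
E → F

D, C, K, J, G, B, A, I, E, L, H, F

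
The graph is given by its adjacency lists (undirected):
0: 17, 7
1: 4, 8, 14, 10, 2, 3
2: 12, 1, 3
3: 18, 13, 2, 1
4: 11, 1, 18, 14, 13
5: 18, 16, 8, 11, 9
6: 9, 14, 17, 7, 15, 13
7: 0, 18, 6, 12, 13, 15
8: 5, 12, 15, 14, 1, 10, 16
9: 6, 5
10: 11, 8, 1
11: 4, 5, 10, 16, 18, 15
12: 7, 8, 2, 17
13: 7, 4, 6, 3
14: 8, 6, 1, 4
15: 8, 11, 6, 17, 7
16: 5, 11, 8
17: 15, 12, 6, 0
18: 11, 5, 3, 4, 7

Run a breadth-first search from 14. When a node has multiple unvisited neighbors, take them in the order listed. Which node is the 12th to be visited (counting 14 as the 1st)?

Visit 14; enqueue 8, 6, 1, 4 → queue [8, 6, 1, 4]
Visit 8; enqueue 5, 12, 15, 10, 16 → queue [6, 1, 4, 5, 12, 15, 10, 16]
Visit 6; enqueue 9, 17, 7, 13 → queue [1, 4, 5, 12, 15, 10, 16, 9, 17, 7, 13]
Visit 1; enqueue 2, 3 → queue [4, 5, 12, 15, 10, 16, 9, 17, 7, 13, 2, 3]
Visit 4; enqueue 11, 18 → queue [5, 12, 15, 10, 16, 9, 17, 7, 13, 2, 3, 11, 18]
Visit 5 → queue [12, 15, 10, 16, 9, 17, 7, 13, 2, 3, 11, 18]
Visit 12 → queue [15, 10, 16, 9, 17, 7, 13, 2, 3, 11, 18]
Visit 15 → queue [10, 16, 9, 17, 7, 13, 2, 3, 11, 18]
Visit 10 → queue [16, 9, 17, 7, 13, 2, 3, 11, 18]
Visit 16 → queue [9, 17, 7, 13, 2, 3, 11, 18]
Visit 9 → queue [17, 7, 13, 2, 3, 11, 18]
Visit 17; enqueue 0 → queue [7, 13, 2, 3, 11, 18, 0]
Visit 7 → queue [13, 2, 3, 11, 18, 0]
Visit 13 → queue [2, 3, 11, 18, 0]
Visit 2 → queue [3, 11, 18, 0]
Visit 3 → queue [11, 18, 0]
Visit 11 → queue [18, 0]
Visit 18 → queue [0]
Visit 0 → queue []

Visit order: 14, 8, 6, 1, 4, 5, 12, 15, 10, 16, 9, 17, 7, 13, 2, 3, 11, 18, 0

17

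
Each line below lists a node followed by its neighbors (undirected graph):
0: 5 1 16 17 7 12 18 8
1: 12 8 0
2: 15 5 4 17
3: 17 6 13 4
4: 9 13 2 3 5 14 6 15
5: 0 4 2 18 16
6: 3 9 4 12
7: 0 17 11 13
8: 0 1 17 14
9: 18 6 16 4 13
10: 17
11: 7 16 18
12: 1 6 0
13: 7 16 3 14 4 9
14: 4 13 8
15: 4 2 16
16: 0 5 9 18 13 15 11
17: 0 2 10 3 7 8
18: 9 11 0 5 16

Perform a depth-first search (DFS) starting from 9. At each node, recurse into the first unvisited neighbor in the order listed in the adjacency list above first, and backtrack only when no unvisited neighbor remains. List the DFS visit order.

Visit 9
9 → 18
18 → 11
11 → 7
7 → 0
0 → 5
5 → 4
4 → 13
13 → 16
16 → 15
15 → 2
2 → 17
17 → 10
17 → 3
3 → 6
6 → 12
12 → 1
1 → 8
8 → 14

9 → 18 → 11 → 7 → 0 → 5 → 4 → 13 → 16 → 15 → 2 → 17 → 10 → 3 → 6 → 12 → 1 → 8 → 14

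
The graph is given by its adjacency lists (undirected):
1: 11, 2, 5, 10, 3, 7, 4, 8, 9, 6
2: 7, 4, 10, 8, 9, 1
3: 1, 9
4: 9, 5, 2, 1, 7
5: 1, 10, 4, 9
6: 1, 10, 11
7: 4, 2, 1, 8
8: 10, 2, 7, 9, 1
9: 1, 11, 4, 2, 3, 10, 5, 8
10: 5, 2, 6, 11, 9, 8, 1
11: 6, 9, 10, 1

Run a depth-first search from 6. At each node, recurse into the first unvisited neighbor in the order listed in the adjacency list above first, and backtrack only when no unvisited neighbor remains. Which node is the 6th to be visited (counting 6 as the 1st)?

Visit 6
6 → 1
1 → 11
11 → 9
9 → 4
4 → 5
5 → 10
10 → 2
2 → 7
7 → 8
9 → 3

Visit order: 6, 1, 11, 9, 4, 5, 10, 2, 7, 8, 3

5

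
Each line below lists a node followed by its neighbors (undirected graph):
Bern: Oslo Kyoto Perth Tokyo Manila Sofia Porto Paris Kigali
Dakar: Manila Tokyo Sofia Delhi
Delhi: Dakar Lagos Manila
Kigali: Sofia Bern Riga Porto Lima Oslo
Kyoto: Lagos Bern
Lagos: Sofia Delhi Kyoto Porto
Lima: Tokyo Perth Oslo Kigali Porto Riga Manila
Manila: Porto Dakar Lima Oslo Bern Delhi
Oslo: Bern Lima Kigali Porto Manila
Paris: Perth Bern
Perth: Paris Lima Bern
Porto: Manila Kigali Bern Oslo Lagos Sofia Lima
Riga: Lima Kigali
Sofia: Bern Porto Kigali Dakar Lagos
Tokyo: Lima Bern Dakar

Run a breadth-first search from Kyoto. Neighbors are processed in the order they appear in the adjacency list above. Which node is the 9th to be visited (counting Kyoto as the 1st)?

Visit Kyoto; enqueue Lagos, Bern → queue [Lagos, Bern]
Visit Lagos; enqueue Sofia, Delhi, Porto → queue [Bern, Sofia, Delhi, Porto]
Visit Bern; enqueue Oslo, Perth, Tokyo, Manila, Paris, Kigali → queue [Sofia, Delhi, Porto, Oslo, Perth, Tokyo, Manila, Paris, Kigali]
Visit Sofia; enqueue Dakar → queue [Delhi, Porto, Oslo, Perth, Tokyo, Manila, Paris, Kigali, Dakar]
Visit Delhi → queue [Porto, Oslo, Perth, Tokyo, Manila, Paris, Kigali, Dakar]
Visit Porto; enqueue Lima → queue [Oslo, Perth, Tokyo, Manila, Paris, Kigali, Dakar, Lima]
Visit Oslo → queue [Perth, Tokyo, Manila, Paris, Kigali, Dakar, Lima]
Visit Perth → queue [Tokyo, Manila, Paris, Kigali, Dakar, Lima]
Visit Tokyo → queue [Manila, Paris, Kigali, Dakar, Lima]
Visit Manila → queue [Paris, Kigali, Dakar, Lima]
Visit Paris → queue [Kigali, Dakar, Lima]
Visit Kigali; enqueue Riga → queue [Dakar, Lima, Riga]
Visit Dakar → queue [Lima, Riga]
Visit Lima → queue [Riga]
Visit Riga → queue []

Visit order: Kyoto, Lagos, Bern, Sofia, Delhi, Porto, Oslo, Perth, Tokyo, Manila, Paris, Kigali, Dakar, Lima, Riga

Tokyo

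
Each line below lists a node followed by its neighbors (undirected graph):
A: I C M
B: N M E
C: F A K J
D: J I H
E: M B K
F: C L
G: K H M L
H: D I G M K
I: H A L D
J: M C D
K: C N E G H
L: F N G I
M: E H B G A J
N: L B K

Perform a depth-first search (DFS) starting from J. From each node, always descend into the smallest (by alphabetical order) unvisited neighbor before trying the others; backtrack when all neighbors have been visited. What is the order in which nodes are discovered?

J C A I D H G K E B M N L F

Visit J
J → C
C → A
A → I
I → D
D → H
H → G
G → K
K → E
E → B
B → M
B → N
N → L
L → F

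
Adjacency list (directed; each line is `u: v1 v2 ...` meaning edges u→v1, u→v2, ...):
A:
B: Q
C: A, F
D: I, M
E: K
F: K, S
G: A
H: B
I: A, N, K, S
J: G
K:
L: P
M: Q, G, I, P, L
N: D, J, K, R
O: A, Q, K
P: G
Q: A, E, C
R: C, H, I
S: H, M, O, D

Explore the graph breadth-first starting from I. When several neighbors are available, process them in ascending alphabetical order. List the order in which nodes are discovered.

I A K N S D J R H M O G C B L P Q F E

Visit I; enqueue A, K, N, S → queue [A, K, N, S]
Visit A → queue [K, N, S]
Visit K → queue [N, S]
Visit N; enqueue D, J, R → queue [S, D, J, R]
Visit S; enqueue H, M, O → queue [D, J, R, H, M, O]
Visit D → queue [J, R, H, M, O]
Visit J; enqueue G → queue [R, H, M, O, G]
Visit R; enqueue C → queue [H, M, O, G, C]
Visit H; enqueue B → queue [M, O, G, C, B]
Visit M; enqueue L, P, Q → queue [O, G, C, B, L, P, Q]
Visit O → queue [G, C, B, L, P, Q]
Visit G → queue [C, B, L, P, Q]
Visit C; enqueue F → queue [B, L, P, Q, F]
Visit B → queue [L, P, Q, F]
Visit L → queue [P, Q, F]
Visit P → queue [Q, F]
Visit Q; enqueue E → queue [F, E]
Visit F → queue [E]
Visit E → queue []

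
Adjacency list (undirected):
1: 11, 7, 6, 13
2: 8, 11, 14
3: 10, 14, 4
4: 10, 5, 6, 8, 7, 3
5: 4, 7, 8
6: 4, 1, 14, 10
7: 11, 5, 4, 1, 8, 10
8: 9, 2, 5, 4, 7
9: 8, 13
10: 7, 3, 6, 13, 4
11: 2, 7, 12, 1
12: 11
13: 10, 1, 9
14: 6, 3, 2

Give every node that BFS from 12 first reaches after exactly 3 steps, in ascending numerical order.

Level 0: 12
Level 1: 11
Level 2: 1, 2, 7
Level 3: 4, 5, 6, 8, 10, 13, 14
Level 4: 3, 9

4, 5, 6, 8, 10, 13, 14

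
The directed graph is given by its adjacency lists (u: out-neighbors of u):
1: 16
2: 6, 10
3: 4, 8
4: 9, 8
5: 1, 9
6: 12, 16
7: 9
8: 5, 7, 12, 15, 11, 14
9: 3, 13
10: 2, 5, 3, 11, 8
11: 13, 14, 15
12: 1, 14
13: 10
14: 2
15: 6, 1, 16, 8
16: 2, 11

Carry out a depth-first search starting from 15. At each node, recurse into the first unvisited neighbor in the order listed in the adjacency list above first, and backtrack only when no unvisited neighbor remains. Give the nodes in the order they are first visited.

15, 6, 12, 1, 16, 2, 10, 5, 9, 3, 4, 8, 7, 11, 13, 14

Visit 15
15 → 6
6 → 12
12 → 1
1 → 16
16 → 2
2 → 10
10 → 5
5 → 9
9 → 3
3 → 4
4 → 8
8 → 7
8 → 11
11 → 13
11 → 14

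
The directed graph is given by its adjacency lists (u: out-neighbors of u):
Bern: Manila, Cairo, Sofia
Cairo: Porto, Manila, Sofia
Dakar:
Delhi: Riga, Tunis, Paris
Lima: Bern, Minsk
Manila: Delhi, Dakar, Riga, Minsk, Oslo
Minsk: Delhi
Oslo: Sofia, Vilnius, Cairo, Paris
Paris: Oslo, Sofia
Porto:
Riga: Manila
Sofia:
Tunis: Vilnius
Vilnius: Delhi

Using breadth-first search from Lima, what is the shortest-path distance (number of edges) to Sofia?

Level 0: Lima
Level 1: Bern, Minsk
Level 2: Cairo, Delhi, Manila, Sofia
Level 3: Dakar, Oslo, Paris, Porto, Riga, Tunis
Level 4: Vilnius
Sofia first appears at level 2.

2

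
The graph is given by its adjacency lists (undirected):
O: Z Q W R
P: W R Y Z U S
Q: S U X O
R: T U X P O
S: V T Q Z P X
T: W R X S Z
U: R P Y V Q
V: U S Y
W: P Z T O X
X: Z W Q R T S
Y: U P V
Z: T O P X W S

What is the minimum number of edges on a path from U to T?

2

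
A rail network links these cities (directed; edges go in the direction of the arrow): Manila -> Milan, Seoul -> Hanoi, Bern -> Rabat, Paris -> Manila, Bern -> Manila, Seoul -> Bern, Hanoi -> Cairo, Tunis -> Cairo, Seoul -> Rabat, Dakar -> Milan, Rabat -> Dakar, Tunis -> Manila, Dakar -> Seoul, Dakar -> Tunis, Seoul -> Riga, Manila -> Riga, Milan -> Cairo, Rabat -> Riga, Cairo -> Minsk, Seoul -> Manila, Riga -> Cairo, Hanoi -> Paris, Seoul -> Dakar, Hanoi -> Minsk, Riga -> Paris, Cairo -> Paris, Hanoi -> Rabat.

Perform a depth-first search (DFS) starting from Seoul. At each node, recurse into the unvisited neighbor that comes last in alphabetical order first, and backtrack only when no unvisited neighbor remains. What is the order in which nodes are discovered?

Visit Seoul
Seoul → Riga
Riga → Paris
Paris → Manila
Manila → Milan
Milan → Cairo
Cairo → Minsk
Seoul → Rabat
Rabat → Dakar
Dakar → Tunis
Seoul → Hanoi
Seoul → Bern

Seoul, Riga, Paris, Manila, Milan, Cairo, Minsk, Rabat, Dakar, Tunis, Hanoi, Bern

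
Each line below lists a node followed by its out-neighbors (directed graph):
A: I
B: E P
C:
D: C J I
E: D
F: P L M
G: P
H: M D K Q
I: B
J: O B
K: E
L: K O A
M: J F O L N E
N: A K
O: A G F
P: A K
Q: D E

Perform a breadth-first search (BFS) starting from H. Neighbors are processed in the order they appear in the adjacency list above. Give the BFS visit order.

Visit H; enqueue M, D, K, Q → queue [M, D, K, Q]
Visit M; enqueue J, F, O, L, N, E → queue [D, K, Q, J, F, O, L, N, E]
Visit D; enqueue C, I → queue [K, Q, J, F, O, L, N, E, C, I]
Visit K → queue [Q, J, F, O, L, N, E, C, I]
Visit Q → queue [J, F, O, L, N, E, C, I]
Visit J; enqueue B → queue [F, O, L, N, E, C, I, B]
Visit F; enqueue P → queue [O, L, N, E, C, I, B, P]
Visit O; enqueue A, G → queue [L, N, E, C, I, B, P, A, G]
Visit L → queue [N, E, C, I, B, P, A, G]
Visit N → queue [E, C, I, B, P, A, G]
Visit E → queue [C, I, B, P, A, G]
Visit C → queue [I, B, P, A, G]
Visit I → queue [B, P, A, G]
Visit B → queue [P, A, G]
Visit P → queue [A, G]
Visit A → queue [G]
Visit G → queue []

H, M, D, K, Q, J, F, O, L, N, E, C, I, B, P, A, G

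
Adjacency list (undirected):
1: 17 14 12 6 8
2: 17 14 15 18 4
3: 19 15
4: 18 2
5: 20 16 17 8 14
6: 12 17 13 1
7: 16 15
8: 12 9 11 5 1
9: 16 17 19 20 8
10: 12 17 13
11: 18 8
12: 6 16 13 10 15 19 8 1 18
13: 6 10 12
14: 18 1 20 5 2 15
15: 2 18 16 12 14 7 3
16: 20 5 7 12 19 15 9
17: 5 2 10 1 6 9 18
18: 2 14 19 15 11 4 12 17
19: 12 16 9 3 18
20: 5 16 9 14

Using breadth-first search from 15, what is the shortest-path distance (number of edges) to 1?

Level 0: 15
Level 1: 2, 3, 7, 12, 14, 16, 18
Level 2: 1, 4, 5, 6, 8, 9, 10, 11, 13, 17, 19, 20
1 first appears at level 2.

2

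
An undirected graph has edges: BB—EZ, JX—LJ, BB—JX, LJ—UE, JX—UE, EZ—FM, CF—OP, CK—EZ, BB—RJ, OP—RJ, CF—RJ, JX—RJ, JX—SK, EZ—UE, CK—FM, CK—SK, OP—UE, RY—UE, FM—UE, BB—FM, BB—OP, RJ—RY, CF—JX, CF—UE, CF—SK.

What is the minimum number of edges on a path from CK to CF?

Level 0: CK
Level 1: EZ, FM, SK
Level 2: BB, CF, JX, UE
Level 3: LJ, OP, RJ, RY
CF first appears at level 2.

2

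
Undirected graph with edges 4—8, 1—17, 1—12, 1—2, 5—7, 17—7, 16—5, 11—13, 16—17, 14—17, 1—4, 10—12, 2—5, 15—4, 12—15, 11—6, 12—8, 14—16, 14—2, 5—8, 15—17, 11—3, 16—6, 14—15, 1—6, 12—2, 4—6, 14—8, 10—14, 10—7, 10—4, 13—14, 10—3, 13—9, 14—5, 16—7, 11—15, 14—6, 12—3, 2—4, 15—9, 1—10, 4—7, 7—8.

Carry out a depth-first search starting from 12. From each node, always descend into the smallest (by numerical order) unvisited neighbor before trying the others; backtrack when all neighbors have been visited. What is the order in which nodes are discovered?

Visit 12
12 → 1
1 → 2
2 → 4
4 → 6
6 → 11
11 → 3
3 → 10
10 → 7
7 → 5
5 → 8
8 → 14
14 → 13
13 → 9
9 → 15
15 → 17
17 → 16

12 → 1 → 2 → 4 → 6 → 11 → 3 → 10 → 7 → 5 → 8 → 14 → 13 → 9 → 15 → 17 → 16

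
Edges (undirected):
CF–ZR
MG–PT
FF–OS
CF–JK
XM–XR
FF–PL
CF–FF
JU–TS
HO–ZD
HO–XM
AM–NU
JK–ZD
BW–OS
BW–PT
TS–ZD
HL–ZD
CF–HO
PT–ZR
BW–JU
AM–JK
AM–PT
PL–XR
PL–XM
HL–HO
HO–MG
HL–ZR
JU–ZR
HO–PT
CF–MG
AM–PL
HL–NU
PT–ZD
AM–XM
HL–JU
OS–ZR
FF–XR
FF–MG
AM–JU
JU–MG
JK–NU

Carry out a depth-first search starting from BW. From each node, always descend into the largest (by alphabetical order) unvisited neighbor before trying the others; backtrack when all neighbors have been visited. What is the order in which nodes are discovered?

Visit BW
BW → PT
PT → ZR
ZR → OS
OS → FF
FF → XR
XR → XM
XM → PL
PL → AM
AM → NU
NU → JK
JK → ZD
ZD → TS
TS → JU
JU → MG
MG → HO
HO → HL
HO → CF

BW, PT, ZR, OS, FF, XR, XM, PL, AM, NU, JK, ZD, TS, JU, MG, HO, HL, CF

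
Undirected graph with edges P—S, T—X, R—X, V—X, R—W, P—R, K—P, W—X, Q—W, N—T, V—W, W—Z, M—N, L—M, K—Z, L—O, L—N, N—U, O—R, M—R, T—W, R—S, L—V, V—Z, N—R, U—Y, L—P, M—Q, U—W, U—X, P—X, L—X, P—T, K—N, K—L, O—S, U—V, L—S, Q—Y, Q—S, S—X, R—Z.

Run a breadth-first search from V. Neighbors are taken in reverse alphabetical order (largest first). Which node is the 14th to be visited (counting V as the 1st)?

Visit V; enqueue Z, X, W, U, L → queue [Z, X, W, U, L]
Visit Z; enqueue R, K → queue [X, W, U, L, R, K]
Visit X; enqueue T, S, P → queue [W, U, L, R, K, T, S, P]
Visit W; enqueue Q → queue [U, L, R, K, T, S, P, Q]
Visit U; enqueue Y, N → queue [L, R, K, T, S, P, Q, Y, N]
Visit L; enqueue O, M → queue [R, K, T, S, P, Q, Y, N, O, M]
Visit R → queue [K, T, S, P, Q, Y, N, O, M]
Visit K → queue [T, S, P, Q, Y, N, O, M]
Visit T → queue [S, P, Q, Y, N, O, M]
Visit S → queue [P, Q, Y, N, O, M]
Visit P → queue [Q, Y, N, O, M]
Visit Q → queue [Y, N, O, M]
Visit Y → queue [N, O, M]
Visit N → queue [O, M]
Visit O → queue [M]
Visit M → queue []

Visit order: V, Z, X, W, U, L, R, K, T, S, P, Q, Y, N, O, M

N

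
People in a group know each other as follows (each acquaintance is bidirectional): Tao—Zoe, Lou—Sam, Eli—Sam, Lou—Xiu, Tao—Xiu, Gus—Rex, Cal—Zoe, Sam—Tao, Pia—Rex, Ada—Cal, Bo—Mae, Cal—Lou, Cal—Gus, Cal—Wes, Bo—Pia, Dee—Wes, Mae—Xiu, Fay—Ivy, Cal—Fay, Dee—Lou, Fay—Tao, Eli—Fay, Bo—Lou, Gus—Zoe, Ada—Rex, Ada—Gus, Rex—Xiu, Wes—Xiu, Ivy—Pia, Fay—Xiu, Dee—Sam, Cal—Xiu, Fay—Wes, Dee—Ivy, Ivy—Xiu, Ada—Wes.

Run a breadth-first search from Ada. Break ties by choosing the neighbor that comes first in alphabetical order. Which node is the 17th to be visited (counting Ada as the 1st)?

Mae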